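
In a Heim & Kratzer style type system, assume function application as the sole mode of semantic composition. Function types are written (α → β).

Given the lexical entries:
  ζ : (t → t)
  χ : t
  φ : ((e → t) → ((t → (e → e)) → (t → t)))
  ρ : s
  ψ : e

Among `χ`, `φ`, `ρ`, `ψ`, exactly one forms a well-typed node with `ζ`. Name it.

χ

χ — combines: ζ : (t → t) takes χ : t as argument, giving t.
φ : ((e → t) → ((t → (e → e)) → (t → t))) — does not combine with ζ.
ρ : s — does not combine with ζ.
ψ : e — does not combine with ζ.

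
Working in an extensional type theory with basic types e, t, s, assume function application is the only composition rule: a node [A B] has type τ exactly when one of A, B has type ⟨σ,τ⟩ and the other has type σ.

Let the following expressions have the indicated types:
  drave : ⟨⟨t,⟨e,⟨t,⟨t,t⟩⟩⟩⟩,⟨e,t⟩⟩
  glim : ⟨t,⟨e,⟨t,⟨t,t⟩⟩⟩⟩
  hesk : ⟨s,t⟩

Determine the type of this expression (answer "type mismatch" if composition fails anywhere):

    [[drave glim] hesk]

type mismatch

[drave glim]: drave is ⟨⟨t,⟨e,⟨t,⟨t,t⟩⟩⟩⟩,⟨e,t⟩⟩, glim is ⟨t,⟨e,⟨t,⟨t,t⟩⟩⟩⟩; result ⟨e,t⟩.
[[drave glim] hesk]: ⟨e,t⟩ with ⟨s,t⟩ — neither is a function whose domain matches the other; composition fails here.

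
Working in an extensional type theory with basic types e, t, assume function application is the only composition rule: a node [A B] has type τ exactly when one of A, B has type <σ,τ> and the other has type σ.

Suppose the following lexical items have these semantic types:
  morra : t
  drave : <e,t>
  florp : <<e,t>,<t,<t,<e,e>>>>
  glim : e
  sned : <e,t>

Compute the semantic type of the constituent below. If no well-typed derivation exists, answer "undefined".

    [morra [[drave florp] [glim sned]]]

<e,e>

[drave florp]: <<e,t>,<t,<t,<e,e>>>> applied to <e,t> yields <t,<t,<e,e>>>.
[glim sned]: <e,t> applied to e yields t.
[[drave florp] [glim sned]]: <t,<t,<e,e>>> applied to t yields <t,<e,e>>.
[morra [[drave florp] [glim sned]]]: <t,<e,e>> applied to t yields <e,e>.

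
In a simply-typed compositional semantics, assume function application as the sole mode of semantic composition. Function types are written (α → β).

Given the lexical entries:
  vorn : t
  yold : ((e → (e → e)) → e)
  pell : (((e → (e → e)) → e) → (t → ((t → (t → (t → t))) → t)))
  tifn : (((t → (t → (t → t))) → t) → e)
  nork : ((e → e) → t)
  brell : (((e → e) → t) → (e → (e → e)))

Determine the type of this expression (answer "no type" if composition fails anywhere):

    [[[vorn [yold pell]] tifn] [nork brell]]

(e → e)

[yold pell]: pell is (((e → (e → e)) → e) → (t → ((t → (t → (t → t))) → t))), yold is ((e → (e → e)) → e); result (t → ((t → (t → (t → t))) → t)).
[vorn [yold pell]]: [yold pell] is (t → ((t → (t → (t → t))) → t)), vorn is t; result ((t → (t → (t → t))) → t).
[[vorn [yold pell]] tifn]: tifn is (((t → (t → (t → t))) → t) → e), [vorn [yold pell]] is ((t → (t → (t → t))) → t); result e.
[nork brell]: brell is (((e → e) → t) → (e → (e → e))), nork is ((e → e) → t); result (e → (e → e)).
[[[vorn [yold pell]] tifn] [nork brell]]: [nork brell] is (e → (e → e)), [[vorn [yold pell]] tifn] is e; result (e → e).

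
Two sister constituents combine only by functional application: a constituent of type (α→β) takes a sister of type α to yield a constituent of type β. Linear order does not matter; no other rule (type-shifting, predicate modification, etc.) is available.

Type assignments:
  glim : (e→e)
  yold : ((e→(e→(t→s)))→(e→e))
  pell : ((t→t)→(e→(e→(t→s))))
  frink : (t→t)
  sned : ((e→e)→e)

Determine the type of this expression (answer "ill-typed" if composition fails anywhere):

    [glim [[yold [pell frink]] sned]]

e

[pell frink]: pell is ((t→t)→(e→(e→(t→s)))), frink is (t→t); result (e→(e→(t→s))).
[yold [pell frink]]: yold is ((e→(e→(t→s)))→(e→e)), [pell frink] is (e→(e→(t→s))); result (e→e).
[[yold [pell frink]] sned]: sned is ((e→e)→e), [yold [pell frink]] is (e→e); result e.
[glim [[yold [pell frink]] sned]]: glim is (e→e), [[yold [pell frink]] sned] is e; result e.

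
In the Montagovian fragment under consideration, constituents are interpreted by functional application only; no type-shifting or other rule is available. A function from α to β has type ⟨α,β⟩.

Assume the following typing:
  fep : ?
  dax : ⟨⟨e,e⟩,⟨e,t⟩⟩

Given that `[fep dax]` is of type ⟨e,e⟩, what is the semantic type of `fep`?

[fep dax] is required to be ⟨e,e⟩. dax : ⟨⟨e,e⟩,⟨e,t⟩⟩ cannot yield ⟨e,e⟩ as functor, so fep : ⟨⟨⟨e,e⟩,⟨e,t⟩⟩,⟨e,e⟩⟩.

⟨⟨⟨e,e⟩,⟨e,t⟩⟩,⟨e,e⟩⟩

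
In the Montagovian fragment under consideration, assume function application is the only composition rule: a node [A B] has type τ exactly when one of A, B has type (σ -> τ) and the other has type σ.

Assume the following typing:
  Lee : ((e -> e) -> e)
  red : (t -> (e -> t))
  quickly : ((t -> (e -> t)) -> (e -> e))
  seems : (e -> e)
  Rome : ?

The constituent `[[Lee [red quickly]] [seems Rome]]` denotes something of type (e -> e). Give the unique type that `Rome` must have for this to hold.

At [[Lee [red quickly]] [seems Rome]] (required: (e -> e)): [Lee [red quickly]] is e, which is not a function with range (e -> e); hence [seems Rome] is the functor — type (e -> (e -> e)).
At [seems Rome] (required: (e -> (e -> e))): seems is (e -> e), which is not a function with range (e -> (e -> e)); hence Rome is the functor — type ((e -> e) -> (e -> (e -> e))).

((e -> e) -> (e -> (e -> e)))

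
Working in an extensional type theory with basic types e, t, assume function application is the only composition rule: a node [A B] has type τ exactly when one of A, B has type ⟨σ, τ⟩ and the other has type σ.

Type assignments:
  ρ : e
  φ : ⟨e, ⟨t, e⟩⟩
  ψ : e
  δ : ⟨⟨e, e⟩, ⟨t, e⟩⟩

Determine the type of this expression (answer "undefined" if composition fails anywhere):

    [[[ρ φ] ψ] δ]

undefined

At [ρ φ], φ : ⟨e, ⟨t, e⟩⟩ takes ρ : e, giving ⟨t, e⟩.
At [[ρ φ] ψ]: neither ⟨t, e⟩ nor e can take the other as argument; the node is ill-typed.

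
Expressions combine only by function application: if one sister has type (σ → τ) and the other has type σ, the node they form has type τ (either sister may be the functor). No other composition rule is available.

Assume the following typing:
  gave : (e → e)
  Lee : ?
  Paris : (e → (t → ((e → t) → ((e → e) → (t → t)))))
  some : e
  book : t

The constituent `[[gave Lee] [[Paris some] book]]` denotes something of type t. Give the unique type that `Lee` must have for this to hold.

((e → e) → (((e → t) → ((e → e) → (t → t))) → t))

[[gave Lee] [[Paris some] book]] is required to be t. [[Paris some] book] : ((e → t) → ((e → e) → (t → t))) cannot yield t as functor, so [gave Lee] : (((e → t) → ((e → e) → (t → t))) → t).
[gave Lee] is required to be (((e → t) → ((e → e) → (t → t))) → t). gave : (e → e) cannot yield (((e → t) → ((e → e) → (t → t))) → t) as functor, so Lee : ((e → e) → (((e → t) → ((e → e) → (t → t))) → t)).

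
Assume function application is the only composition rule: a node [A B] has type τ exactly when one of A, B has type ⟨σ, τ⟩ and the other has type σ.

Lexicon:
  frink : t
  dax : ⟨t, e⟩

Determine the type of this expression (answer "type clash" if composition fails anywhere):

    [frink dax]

e

[frink dax]: functor dax : ⟨t, e⟩, argument frink : t; result e.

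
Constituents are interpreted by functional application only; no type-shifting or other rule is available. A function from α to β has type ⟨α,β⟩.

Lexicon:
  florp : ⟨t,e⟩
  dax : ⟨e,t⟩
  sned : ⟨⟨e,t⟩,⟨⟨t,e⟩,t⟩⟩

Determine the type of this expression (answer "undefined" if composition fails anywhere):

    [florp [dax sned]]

t

[dax sned]: functor sned : ⟨⟨e,t⟩,⟨⟨t,e⟩,t⟩⟩, argument dax : ⟨e,t⟩; result ⟨⟨t,e⟩,t⟩.
[florp [dax sned]]: functor [dax sned] : ⟨⟨t,e⟩,t⟩, argument florp : ⟨t,e⟩; result t.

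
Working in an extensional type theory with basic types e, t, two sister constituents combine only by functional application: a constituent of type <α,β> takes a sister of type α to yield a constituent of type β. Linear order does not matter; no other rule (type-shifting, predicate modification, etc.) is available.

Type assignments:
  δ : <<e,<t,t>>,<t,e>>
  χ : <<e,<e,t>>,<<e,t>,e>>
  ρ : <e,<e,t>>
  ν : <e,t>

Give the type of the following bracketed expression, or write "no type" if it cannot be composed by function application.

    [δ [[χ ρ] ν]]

no type

[χ ρ] — χ of type <<e,<e,t>>,<<e,t>,e>> combines with ρ of type <e,<e,t>>: type <<e,t>,e>.
[[χ ρ] ν] — [χ ρ] of type <<e,t>,e> combines with ν of type <e,t>: type e.
[δ [[χ ρ] ν]]: <<e,<t,t>>,<t,e>> and e cannot combine by function application — type clash.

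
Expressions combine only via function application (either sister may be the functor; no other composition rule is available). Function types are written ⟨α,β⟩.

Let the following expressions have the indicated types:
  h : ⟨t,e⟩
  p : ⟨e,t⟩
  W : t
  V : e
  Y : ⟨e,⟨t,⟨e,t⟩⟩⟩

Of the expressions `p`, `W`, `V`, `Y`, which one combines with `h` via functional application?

p : ⟨e,t⟩ — does not combine with h.
W — combines: h : ⟨t,e⟩ takes W : t as argument, giving e.
V : e — does not combine with h.
Y : ⟨e,⟨t,⟨e,t⟩⟩⟩ — does not combine with h.

W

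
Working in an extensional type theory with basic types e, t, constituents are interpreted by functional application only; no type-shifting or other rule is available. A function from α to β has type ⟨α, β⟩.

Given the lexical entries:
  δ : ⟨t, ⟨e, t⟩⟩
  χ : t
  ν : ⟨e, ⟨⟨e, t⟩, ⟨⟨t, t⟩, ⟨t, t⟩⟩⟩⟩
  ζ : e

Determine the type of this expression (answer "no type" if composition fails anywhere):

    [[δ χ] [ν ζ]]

[δ χ]: ⟨t, ⟨e, t⟩⟩ applied to t yields ⟨e, t⟩.
[ν ζ]: ⟨e, ⟨⟨e, t⟩, ⟨⟨t, t⟩, ⟨t, t⟩⟩⟩⟩ applied to e yields ⟨⟨e, t⟩, ⟨⟨t, t⟩, ⟨t, t⟩⟩⟩.
[[δ χ] [ν ζ]]: ⟨⟨e, t⟩, ⟨⟨t, t⟩, ⟨t, t⟩⟩⟩ applied to ⟨e, t⟩ yields ⟨⟨t, t⟩, ⟨t, t⟩⟩.

⟨⟨t, t⟩, ⟨t, t⟩⟩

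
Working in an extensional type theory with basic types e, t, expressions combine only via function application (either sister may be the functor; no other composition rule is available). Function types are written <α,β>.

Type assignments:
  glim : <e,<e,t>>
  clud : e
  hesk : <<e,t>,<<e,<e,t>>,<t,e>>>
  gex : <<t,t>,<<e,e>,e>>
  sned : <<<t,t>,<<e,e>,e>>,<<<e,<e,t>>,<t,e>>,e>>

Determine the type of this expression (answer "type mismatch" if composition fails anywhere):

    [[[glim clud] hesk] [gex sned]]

At [glim clud], glim : <e,<e,t>> takes clud : e, giving <e,t>.
At [[glim clud] hesk], hesk : <<e,t>,<<e,<e,t>>,<t,e>>> takes [glim clud] : <e,t>, giving <<e,<e,t>>,<t,e>>.
At [gex sned], sned : <<<t,t>,<<e,e>,e>>,<<<e,<e,t>>,<t,e>>,e>> takes gex : <<t,t>,<<e,e>,e>>, giving <<<e,<e,t>>,<t,e>>,e>.
At [[[glim clud] hesk] [gex sned]], [gex sned] : <<<e,<e,t>>,<t,e>>,e> takes [[glim clud] hesk] : <<e,<e,t>>,<t,e>>, giving e.

e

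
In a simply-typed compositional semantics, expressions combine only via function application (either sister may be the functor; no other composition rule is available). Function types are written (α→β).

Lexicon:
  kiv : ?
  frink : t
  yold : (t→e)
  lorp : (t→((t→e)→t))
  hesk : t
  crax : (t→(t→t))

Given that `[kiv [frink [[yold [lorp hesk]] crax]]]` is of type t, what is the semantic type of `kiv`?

(t→t)

[kiv [frink [[yold [lorp hesk]] crax]]] must have type t. The sister [frink [[yold [lorp hesk]] crax]] has type t; that is not a function onto t, so kiv must be the functor, of type (t→t).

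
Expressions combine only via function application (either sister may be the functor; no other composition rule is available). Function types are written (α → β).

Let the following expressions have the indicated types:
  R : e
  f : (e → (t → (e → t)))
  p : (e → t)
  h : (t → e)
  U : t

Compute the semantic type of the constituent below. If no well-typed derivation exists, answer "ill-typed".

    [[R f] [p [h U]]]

(e → t)

[R f]: functor f : (e → (t → (e → t))), argument R : e; result (t → (e → t)).
[h U]: functor h : (t → e), argument U : t; result e.
[p [h U]]: functor p : (e → t), argument [h U] : e; result t.
[[R f] [p [h U]]]: functor [R f] : (t → (e → t)), argument [p [h U]] : t; result (e → t).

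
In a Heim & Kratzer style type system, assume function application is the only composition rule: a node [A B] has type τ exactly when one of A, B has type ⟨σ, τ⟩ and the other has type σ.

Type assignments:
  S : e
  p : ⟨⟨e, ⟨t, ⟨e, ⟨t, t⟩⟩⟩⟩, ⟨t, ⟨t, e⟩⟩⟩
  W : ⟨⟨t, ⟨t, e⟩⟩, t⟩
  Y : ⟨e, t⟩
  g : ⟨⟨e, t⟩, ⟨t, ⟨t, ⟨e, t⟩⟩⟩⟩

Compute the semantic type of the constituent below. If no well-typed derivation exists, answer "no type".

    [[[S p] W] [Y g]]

no type

At [S p]: neither e nor ⟨⟨e, ⟨t, ⟨e, ⟨t, t⟩⟩⟩⟩, ⟨t, ⟨t, e⟩⟩⟩ can take the other as argument; the node is ill-typed.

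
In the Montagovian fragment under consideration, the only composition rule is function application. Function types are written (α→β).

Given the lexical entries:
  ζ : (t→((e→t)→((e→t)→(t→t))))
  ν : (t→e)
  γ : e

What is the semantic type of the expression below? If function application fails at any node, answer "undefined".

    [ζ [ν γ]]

undefined

At [ν γ]: neither (t→e) nor e can take the other as argument; the node is ill-typed.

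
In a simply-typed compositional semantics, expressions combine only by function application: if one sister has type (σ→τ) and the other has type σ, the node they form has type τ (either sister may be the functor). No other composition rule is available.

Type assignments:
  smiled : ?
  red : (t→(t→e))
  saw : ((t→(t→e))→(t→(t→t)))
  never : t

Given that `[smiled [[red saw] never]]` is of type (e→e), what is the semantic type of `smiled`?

((t→t)→(e→e))

[smiled [[red saw] never]] must have type (e→e). The sister [[red saw] never] has type (t→t); that is not a function onto (e→e), so smiled must be the functor, of type ((t→t)→(e→e)).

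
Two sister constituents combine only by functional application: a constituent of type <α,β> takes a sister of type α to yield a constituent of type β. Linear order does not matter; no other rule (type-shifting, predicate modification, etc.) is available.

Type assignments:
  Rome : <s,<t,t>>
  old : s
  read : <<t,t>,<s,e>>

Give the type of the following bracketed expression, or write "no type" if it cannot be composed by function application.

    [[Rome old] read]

<s,e>

[Rome old]: <s,<t,t>> applied to s yields <t,t>.
[[Rome old] read]: <<t,t>,<s,e>> applied to <t,t> yields <s,e>.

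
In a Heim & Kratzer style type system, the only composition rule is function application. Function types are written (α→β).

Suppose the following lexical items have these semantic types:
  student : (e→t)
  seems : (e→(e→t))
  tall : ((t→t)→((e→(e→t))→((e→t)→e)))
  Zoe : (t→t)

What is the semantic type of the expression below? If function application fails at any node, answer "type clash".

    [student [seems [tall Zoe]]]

[tall Zoe] — tall of type ((t→t)→((e→(e→t))→((e→t)→e))) combines with Zoe of type (t→t): type ((e→(e→t))→((e→t)→e)).
[seems [tall Zoe]] — [tall Zoe] of type ((e→(e→t))→((e→t)→e)) combines with seems of type (e→(e→t)): type ((e→t)→e).
[student [seems [tall Zoe]]] — [seems [tall Zoe]] of type ((e→t)→e) combines with student of type (e→t): type e.

e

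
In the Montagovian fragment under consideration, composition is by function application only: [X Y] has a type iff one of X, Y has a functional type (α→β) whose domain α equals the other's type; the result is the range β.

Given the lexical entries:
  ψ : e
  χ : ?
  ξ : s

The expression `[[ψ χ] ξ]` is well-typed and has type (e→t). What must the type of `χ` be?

(e→(s→(e→t)))

For [[ψ χ] ξ] to have type (e→t) with ξ of type s, [ψ χ] must be the function: [ψ χ] : (s→(e→t)).
For [ψ χ] to have type (s→(e→t)) with ψ of type e, χ must be the function: χ : (e→(s→(e→t))).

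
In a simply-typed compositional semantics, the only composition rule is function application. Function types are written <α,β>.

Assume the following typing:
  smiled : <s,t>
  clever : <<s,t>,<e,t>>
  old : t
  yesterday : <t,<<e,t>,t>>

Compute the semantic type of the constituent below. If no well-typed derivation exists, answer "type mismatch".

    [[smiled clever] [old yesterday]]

t

[smiled clever] — clever of type <<s,t>,<e,t>> combines with smiled of type <s,t>: type <e,t>.
[old yesterday] — yesterday of type <t,<<e,t>,t>> combines with old of type t: type <<e,t>,t>.
[[smiled clever] [old yesterday]] — [old yesterday] of type <<e,t>,t> combines with [smiled clever] of type <e,t>: type t.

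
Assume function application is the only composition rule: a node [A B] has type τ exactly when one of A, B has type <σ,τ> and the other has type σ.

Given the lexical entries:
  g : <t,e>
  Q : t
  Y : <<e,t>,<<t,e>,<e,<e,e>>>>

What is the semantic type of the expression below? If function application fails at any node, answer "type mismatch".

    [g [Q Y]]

type mismatch

At [Q Y]: neither t nor <<e,t>,<<t,e>,<e,<e,e>>>> can take the other as argument; the node is ill-typed.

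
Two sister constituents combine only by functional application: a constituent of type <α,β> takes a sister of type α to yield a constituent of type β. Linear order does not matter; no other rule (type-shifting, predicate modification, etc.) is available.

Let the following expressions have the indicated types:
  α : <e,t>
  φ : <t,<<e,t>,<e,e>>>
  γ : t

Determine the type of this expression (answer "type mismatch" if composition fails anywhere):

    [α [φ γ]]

<e,e>

[φ γ]: φ is <t,<<e,t>,<e,e>>>, γ is t; result <<e,t>,<e,e>>.
[α [φ γ]]: [φ γ] is <<e,t>,<e,e>>, α is <e,t>; result <e,e>.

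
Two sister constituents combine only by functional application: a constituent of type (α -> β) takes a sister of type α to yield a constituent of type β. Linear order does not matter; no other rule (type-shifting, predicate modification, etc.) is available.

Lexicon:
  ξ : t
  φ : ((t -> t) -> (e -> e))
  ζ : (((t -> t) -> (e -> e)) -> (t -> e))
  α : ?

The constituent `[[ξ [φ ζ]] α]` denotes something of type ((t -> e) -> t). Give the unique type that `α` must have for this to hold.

[[ξ [φ ζ]] α] is required to be ((t -> e) -> t). [ξ [φ ζ]] : e cannot yield ((t -> e) -> t) as functor, so α : (e -> ((t -> e) -> t)).

(e -> ((t -> e) -> t))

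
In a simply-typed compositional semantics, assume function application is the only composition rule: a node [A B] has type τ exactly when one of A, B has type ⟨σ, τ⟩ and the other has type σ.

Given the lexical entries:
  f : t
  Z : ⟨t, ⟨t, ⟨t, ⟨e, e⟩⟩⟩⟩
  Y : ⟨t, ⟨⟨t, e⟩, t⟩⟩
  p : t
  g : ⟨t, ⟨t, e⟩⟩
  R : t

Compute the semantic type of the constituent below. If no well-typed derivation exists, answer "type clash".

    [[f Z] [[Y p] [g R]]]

⟨t, ⟨e, e⟩⟩

[f Z] — Z of type ⟨t, ⟨t, ⟨t, ⟨e, e⟩⟩⟩⟩ combines with f of type t: type ⟨t, ⟨t, ⟨e, e⟩⟩⟩.
[Y p] — Y of type ⟨t, ⟨⟨t, e⟩, t⟩⟩ combines with p of type t: type ⟨⟨t, e⟩, t⟩.
[g R] — g of type ⟨t, ⟨t, e⟩⟩ combines with R of type t: type ⟨t, e⟩.
[[Y p] [g R]] — [Y p] of type ⟨⟨t, e⟩, t⟩ combines with [g R] of type ⟨t, e⟩: type t.
[[f Z] [[Y p] [g R]]] — [f Z] of type ⟨t, ⟨t, ⟨e, e⟩⟩⟩ combines with [[Y p] [g R]] of type t: type ⟨t, ⟨e, e⟩⟩.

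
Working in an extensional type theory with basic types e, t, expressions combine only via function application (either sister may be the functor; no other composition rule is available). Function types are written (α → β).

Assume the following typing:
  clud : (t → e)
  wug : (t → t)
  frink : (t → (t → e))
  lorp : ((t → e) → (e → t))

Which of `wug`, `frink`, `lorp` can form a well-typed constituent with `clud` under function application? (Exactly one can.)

wug : (t → t) — neither side's domain matches the other.
frink : (t → (t → e)) — neither side's domain matches the other.
lorp — combines: lorp : ((t → e) → (e → t)) takes clud : (t → e) as argument, giving (e → t).

lorp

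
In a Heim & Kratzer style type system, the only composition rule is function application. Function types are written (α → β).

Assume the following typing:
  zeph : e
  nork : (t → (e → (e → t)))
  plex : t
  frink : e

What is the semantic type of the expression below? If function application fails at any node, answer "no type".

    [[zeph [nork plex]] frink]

[nork plex]: nork is (t → (e → (e → t))), plex is t; result (e → (e → t)).
[zeph [nork plex]]: [nork plex] is (e → (e → t)), zeph is e; result (e → t).
[[zeph [nork plex]] frink]: [zeph [nork plex]] is (e → t), frink is e; result t.

t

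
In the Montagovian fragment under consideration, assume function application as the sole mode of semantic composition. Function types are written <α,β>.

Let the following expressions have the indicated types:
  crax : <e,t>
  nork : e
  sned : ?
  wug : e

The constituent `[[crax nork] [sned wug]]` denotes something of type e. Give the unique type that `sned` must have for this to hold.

<e,<t,e>>

[[crax nork] [sned wug]] must have type e. The sister [crax nork] has type t; that is not a function onto e, so [sned wug] must be the functor, of type <t,e>.
[sned wug] must have type <t,e>. The sister wug has type e; that is not a function onto <t,e>, so sned must be the functor, of type <e,<t,e>>.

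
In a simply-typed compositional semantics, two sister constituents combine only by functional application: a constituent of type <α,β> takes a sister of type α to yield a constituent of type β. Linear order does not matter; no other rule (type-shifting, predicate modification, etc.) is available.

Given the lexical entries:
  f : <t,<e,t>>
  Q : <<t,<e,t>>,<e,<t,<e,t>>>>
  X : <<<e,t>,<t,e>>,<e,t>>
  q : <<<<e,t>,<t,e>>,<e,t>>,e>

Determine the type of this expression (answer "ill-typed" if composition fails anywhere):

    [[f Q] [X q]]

[f Q]: functor Q : <<t,<e,t>>,<e,<t,<e,t>>>>, argument f : <t,<e,t>>; result <e,<t,<e,t>>>.
[X q]: functor q : <<<<e,t>,<t,e>>,<e,t>>,e>, argument X : <<<e,t>,<t,e>>,<e,t>>; result e.
[[f Q] [X q]]: functor [f Q] : <e,<t,<e,t>>>, argument [X q] : e; result <t,<e,t>>.

<t,<e,t>>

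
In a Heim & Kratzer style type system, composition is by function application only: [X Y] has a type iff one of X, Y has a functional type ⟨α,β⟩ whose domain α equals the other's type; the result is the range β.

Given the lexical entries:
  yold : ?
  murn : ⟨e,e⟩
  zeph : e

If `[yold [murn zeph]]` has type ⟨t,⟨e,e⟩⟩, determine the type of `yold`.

⟨e,⟨t,⟨e,e⟩⟩⟩

[yold [murn zeph]] is required to be ⟨t,⟨e,e⟩⟩. [murn zeph] : e cannot yield ⟨t,⟨e,e⟩⟩ as functor, so yold : ⟨e,⟨t,⟨e,e⟩⟩⟩.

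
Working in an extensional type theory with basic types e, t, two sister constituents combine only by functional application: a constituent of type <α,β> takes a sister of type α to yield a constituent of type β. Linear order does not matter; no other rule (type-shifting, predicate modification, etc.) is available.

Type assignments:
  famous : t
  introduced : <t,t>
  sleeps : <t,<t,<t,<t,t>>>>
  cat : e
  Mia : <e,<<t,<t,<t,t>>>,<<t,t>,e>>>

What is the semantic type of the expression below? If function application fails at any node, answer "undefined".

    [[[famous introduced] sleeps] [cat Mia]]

<<t,t>,e>

[famous introduced] — introduced of type <t,t> combines with famous of type t: type t.
[[famous introduced] sleeps] — sleeps of type <t,<t,<t,<t,t>>>> combines with [famous introduced] of type t: type <t,<t,<t,t>>>.
[cat Mia] — Mia of type <e,<<t,<t,<t,t>>>,<<t,t>,e>>> combines with cat of type e: type <<t,<t,<t,t>>>,<<t,t>,e>>.
[[[famous introduced] sleeps] [cat Mia]] — [cat Mia] of type <<t,<t,<t,t>>>,<<t,t>,e>> combines with [[famous introduced] sleeps] of type <t,<t,<t,t>>>: type <<t,t>,e>.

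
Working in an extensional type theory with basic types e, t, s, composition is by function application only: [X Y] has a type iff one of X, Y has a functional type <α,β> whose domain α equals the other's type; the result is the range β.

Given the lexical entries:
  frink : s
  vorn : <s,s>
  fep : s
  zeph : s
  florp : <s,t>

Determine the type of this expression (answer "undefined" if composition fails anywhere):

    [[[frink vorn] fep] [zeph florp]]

[frink vorn] — vorn of type <s,s> combines with frink of type s: type s.
[[frink vorn] fep]: s and s cannot combine by function application — type clash.

undefined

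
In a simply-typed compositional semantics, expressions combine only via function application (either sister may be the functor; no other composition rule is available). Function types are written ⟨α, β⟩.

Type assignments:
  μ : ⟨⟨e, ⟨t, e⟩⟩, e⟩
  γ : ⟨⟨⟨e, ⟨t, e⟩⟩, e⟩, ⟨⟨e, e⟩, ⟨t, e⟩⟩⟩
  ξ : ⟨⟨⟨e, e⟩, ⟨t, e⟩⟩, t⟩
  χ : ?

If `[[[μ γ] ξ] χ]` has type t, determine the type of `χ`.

For [[[μ γ] ξ] χ] to have type t with [[μ γ] ξ] of type t, χ must be the function: χ : ⟨t, t⟩.

⟨t, t⟩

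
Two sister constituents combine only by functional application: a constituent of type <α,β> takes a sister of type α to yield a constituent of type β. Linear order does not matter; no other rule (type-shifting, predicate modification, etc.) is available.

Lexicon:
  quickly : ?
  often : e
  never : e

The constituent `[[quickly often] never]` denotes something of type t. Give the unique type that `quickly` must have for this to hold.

At [[quickly often] never] (required: t): never is e, which is not a function with range t; hence [quickly often] is the functor — type <e,t>.
At [quickly often] (required: <e,t>): often is e, which is not a function with range <e,t>; hence quickly is the functor — type <e,<e,t>>.

<e,<e,t>>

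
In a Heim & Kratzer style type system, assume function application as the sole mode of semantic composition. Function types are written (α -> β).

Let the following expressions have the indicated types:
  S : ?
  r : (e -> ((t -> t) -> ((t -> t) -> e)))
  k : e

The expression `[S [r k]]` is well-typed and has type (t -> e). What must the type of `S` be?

(((t -> t) -> ((t -> t) -> e)) -> (t -> e))

[S [r k]] must have type (t -> e). The sister [r k] has type ((t -> t) -> ((t -> t) -> e)); that is not a function onto (t -> e), so S must be the functor, of type (((t -> t) -> ((t -> t) -> e)) -> (t -> e)).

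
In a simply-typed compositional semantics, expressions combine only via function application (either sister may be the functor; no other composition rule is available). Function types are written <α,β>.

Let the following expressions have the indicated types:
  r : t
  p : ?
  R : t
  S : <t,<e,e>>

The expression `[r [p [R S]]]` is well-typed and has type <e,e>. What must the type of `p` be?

<<e,e>,<t,<e,e>>>

[r [p [R S]]] is required to be <e,e>. r : t cannot yield <e,e> as functor, so [p [R S]] : <t,<e,e>>.
[p [R S]] is required to be <t,<e,e>>. [R S] : <e,e> cannot yield <t,<e,e>> as functor, so p : <<e,e>,<t,<e,e>>>.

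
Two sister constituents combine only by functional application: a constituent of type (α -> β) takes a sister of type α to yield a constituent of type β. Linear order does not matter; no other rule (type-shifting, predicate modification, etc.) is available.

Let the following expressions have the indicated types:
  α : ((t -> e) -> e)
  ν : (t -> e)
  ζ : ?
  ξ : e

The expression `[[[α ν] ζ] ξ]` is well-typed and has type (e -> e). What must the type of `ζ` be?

[[[α ν] ζ] ξ] is required to be (e -> e). ξ : e cannot yield (e -> e) as functor, so [[α ν] ζ] : (e -> (e -> e)).
[[α ν] ζ] is required to be (e -> (e -> e)). [α ν] : e cannot yield (e -> (e -> e)) as functor, so ζ : (e -> (e -> (e -> e))).

(e -> (e -> (e -> e)))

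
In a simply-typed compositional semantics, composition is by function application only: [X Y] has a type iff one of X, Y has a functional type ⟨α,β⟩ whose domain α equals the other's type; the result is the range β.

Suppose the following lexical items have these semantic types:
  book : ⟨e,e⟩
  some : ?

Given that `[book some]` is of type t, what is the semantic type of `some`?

⟨⟨e,e⟩,t⟩

For [book some] to have type t with book of type ⟨e,e⟩, some must be the function: some : ⟨⟨e,e⟩,t⟩.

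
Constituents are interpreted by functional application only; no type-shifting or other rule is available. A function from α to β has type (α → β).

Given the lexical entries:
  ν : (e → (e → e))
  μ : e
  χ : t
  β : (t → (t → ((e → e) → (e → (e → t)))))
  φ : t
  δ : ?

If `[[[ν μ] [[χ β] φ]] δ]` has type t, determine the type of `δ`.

For [[[ν μ] [[χ β] φ]] δ] to have type t with [[ν μ] [[χ β] φ]] of type (e → (e → t)), δ must be the function: δ : ((e → (e → t)) → t).

((e → (e → t)) → t)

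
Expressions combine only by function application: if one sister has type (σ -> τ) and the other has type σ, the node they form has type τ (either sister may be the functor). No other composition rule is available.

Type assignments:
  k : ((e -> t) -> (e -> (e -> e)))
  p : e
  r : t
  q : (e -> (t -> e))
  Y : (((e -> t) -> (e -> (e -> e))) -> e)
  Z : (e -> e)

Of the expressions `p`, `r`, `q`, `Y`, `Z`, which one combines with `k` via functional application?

p : e — does not combine with k.
r : t — does not combine with k.
q : (e -> (t -> e)) — does not combine with k.
Y — combines: Y : (((e -> t) -> (e -> (e -> e))) -> e) takes k : ((e -> t) -> (e -> (e -> e))) as argument, giving e.
Z : (e -> e) — does not combine with k.

Y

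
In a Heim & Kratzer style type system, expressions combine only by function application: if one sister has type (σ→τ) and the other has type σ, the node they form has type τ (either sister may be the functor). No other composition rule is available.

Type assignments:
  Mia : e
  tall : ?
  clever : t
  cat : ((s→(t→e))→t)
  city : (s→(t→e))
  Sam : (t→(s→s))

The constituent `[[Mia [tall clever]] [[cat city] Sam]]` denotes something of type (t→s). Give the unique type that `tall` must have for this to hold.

(t→(e→((s→s)→(t→s))))

For [[Mia [tall clever]] [[cat city] Sam]] to have type (t→s) with [[cat city] Sam] of type (s→s), [Mia [tall clever]] must be the function: [Mia [tall clever]] : ((s→s)→(t→s)).
For [Mia [tall clever]] to have type ((s→s)→(t→s)) with Mia of type e, [tall clever] must be the function: [tall clever] : (e→((s→s)→(t→s))).
For [tall clever] to have type (e→((s→s)→(t→s))) with clever of type t, tall must be the function: tall : (t→(e→((s→s)→(t→s)))).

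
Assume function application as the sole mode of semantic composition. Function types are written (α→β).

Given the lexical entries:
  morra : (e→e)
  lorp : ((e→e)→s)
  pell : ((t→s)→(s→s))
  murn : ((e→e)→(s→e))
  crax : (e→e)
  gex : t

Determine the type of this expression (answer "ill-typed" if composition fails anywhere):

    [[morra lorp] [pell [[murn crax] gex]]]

ill-typed

[morra lorp]: ((e→e)→s) applied to (e→e) yields s.
[murn crax]: ((e→e)→(s→e)) applied to (e→e) yields (s→e).
At [[murn crax] gex]: neither (s→e) nor t can take the other as argument; the node is ill-typed.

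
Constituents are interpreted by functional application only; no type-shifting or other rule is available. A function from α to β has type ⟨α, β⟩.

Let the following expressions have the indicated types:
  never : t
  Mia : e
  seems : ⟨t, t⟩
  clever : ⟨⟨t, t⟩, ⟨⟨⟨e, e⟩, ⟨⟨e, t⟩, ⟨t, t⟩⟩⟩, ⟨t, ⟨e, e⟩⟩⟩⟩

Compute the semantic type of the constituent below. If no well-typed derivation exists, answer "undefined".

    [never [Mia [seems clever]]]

[seems clever]: clever is ⟨⟨t, t⟩, ⟨⟨⟨e, e⟩, ⟨⟨e, t⟩, ⟨t, t⟩⟩⟩, ⟨t, ⟨e, e⟩⟩⟩⟩, seems is ⟨t, t⟩; result ⟨⟨⟨e, e⟩, ⟨⟨e, t⟩, ⟨t, t⟩⟩⟩, ⟨t, ⟨e, e⟩⟩⟩.
[Mia [seems clever]]: e with ⟨⟨⟨e, e⟩, ⟨⟨e, t⟩, ⟨t, t⟩⟩⟩, ⟨t, ⟨e, e⟩⟩⟩ — neither is a function whose domain matches the other; composition fails here.

undefined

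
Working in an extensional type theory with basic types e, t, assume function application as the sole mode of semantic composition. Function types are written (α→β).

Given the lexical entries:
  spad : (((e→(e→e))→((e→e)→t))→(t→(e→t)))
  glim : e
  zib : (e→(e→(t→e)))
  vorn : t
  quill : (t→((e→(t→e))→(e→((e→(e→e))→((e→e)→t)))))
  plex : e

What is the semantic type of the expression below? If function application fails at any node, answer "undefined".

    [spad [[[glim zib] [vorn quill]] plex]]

(t→(e→t))

[glim zib] — zib of type (e→(e→(t→e))) combines with glim of type e: type (e→(t→e)).
[vorn quill] — quill of type (t→((e→(t→e))→(e→((e→(e→e))→((e→e)→t))))) combines with vorn of type t: type ((e→(t→e))→(e→((e→(e→e))→((e→e)→t)))).
[[glim zib] [vorn quill]] — [vorn quill] of type ((e→(t→e))→(e→((e→(e→e))→((e→e)→t)))) combines with [glim zib] of type (e→(t→e)): type (e→((e→(e→e))→((e→e)→t))).
[[[glim zib] [vorn quill]] plex] — [[glim zib] [vorn quill]] of type (e→((e→(e→e))→((e→e)→t))) combines with plex of type e: type ((e→(e→e))→((e→e)→t)).
[spad [[[glim zib] [vorn quill]] plex]] — spad of type (((e→(e→e))→((e→e)→t))→(t→(e→t))) combines with [[[glim zib] [vorn quill]] plex] of type ((e→(e→e))→((e→e)→t)): type (t→(e→t)).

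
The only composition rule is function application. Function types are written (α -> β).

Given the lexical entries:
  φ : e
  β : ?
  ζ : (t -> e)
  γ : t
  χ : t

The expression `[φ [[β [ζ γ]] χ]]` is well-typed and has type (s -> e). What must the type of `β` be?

[φ [[β [ζ γ]] χ]] must have type (s -> e). The sister φ has type e; that is not a function onto (s -> e), so [[β [ζ γ]] χ] must be the functor, of type (e -> (s -> e)).
[[β [ζ γ]] χ] must have type (e -> (s -> e)). The sister χ has type t; that is not a function onto (e -> (s -> e)), so [β [ζ γ]] must be the functor, of type (t -> (e -> (s -> e))).
[β [ζ γ]] must have type (t -> (e -> (s -> e))). The sister [ζ γ] has type e; that is not a function onto (t -> (e -> (s -> e))), so β must be the functor, of type (e -> (t -> (e -> (s -> e)))).

(e -> (t -> (e -> (s -> e))))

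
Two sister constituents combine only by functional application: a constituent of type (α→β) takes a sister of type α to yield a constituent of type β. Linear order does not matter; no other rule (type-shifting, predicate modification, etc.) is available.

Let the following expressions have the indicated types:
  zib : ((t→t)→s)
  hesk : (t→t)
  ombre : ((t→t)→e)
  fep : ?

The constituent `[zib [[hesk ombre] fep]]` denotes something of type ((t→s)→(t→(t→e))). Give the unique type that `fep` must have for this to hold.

[zib [[hesk ombre] fep]] is required to be ((t→s)→(t→(t→e))). zib : ((t→t)→s) cannot yield ((t→s)→(t→(t→e))) as functor, so [[hesk ombre] fep] : (((t→t)→s)→((t→s)→(t→(t→e)))).
[[hesk ombre] fep] is required to be (((t→t)→s)→((t→s)→(t→(t→e)))). [hesk ombre] : e cannot yield (((t→t)→s)→((t→s)→(t→(t→e)))) as functor, so fep : (e→(((t→t)→s)→((t→s)→(t→(t→e))))).

(e→(((t→t)→s)→((t→s)→(t→(t→e)))))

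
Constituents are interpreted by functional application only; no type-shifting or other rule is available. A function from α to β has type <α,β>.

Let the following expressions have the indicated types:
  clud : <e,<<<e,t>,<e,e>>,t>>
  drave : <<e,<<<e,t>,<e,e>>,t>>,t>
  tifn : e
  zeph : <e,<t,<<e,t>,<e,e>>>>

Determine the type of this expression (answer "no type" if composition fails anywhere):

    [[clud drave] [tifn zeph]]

<<e,t>,<e,e>>

[clud drave] — drave of type <<e,<<<e,t>,<e,e>>,t>>,t> combines with clud of type <e,<<<e,t>,<e,e>>,t>>: type t.
[tifn zeph] — zeph of type <e,<t,<<e,t>,<e,e>>>> combines with tifn of type e: type <t,<<e,t>,<e,e>>>.
[[clud drave] [tifn zeph]] — [tifn zeph] of type <t,<<e,t>,<e,e>>> combines with [clud drave] of type t: type <<e,t>,<e,e>>.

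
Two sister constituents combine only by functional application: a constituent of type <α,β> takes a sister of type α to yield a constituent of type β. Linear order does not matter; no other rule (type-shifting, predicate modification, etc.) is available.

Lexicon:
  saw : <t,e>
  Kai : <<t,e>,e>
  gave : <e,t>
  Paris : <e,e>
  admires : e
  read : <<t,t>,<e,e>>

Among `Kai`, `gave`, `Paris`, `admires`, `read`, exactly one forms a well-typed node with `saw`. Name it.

Kai

Kai — combines: Kai : <<t,e>,e> takes saw : <t,e> as argument, giving e.
gave : <e,t> — neither side's domain matches the other.
Paris : <e,e> — neither side's domain matches the other.
admires : e — neither side's domain matches the other.
read : <<t,t>,<e,e>> — neither side's domain matches the other.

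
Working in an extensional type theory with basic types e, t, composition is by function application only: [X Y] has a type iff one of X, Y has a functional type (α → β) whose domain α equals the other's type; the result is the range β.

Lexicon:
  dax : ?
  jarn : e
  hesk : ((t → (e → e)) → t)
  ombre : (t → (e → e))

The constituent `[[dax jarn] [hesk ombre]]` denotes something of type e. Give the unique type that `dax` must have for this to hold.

At [[dax jarn] [hesk ombre]] (required: e): [hesk ombre] is t, which is not a function with range e; hence [dax jarn] is the functor — type (t → e).
At [dax jarn] (required: (t → e)): jarn is e, which is not a function with range (t → e); hence dax is the functor — type (e → (t → e)).

(e → (t → e))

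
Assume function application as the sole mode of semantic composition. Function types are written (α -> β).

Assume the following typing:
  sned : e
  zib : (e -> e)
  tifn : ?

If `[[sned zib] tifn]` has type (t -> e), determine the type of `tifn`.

[[sned zib] tifn] must have type (t -> e). The sister [sned zib] has type e; that is not a function onto (t -> e), so tifn must be the functor, of type (e -> (t -> e)).

(e -> (t -> e))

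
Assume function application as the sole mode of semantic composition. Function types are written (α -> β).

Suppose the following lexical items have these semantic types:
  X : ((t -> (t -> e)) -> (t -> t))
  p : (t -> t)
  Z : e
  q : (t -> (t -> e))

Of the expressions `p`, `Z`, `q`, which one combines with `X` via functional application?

p : (t -> t) — does not combine with X.
Z : e — does not combine with X.
q — combines: X : ((t -> (t -> e)) -> (t -> t)) takes q : (t -> (t -> e)) as argument, giving (t -> t).

q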